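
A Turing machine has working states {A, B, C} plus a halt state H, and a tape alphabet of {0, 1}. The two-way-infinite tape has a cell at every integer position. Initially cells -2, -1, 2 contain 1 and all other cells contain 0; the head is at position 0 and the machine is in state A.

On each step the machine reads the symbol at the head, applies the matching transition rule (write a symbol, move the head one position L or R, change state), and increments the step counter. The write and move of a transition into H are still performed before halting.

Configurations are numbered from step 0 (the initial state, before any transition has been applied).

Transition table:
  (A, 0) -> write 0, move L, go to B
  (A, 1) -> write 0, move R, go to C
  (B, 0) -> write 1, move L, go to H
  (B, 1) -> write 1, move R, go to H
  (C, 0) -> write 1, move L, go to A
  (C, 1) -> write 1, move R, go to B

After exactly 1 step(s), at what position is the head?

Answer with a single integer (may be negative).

Answer: -1

Derivation:
Step 1: in state A at pos 0, read 0 -> (A,0)->write 0,move L,goto B. Now: state=B, head=-1, tape[-3..3]=0110010 (head:   ^)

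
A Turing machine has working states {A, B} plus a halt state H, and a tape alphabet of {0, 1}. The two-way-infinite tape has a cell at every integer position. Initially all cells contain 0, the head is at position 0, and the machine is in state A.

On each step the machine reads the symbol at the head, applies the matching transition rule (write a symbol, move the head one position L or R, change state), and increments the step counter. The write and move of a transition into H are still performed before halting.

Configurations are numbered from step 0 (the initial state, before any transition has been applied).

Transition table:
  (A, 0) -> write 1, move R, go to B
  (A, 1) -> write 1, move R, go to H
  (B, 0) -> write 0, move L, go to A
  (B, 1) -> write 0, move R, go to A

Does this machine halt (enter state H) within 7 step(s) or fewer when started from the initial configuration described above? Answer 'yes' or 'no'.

Answer: yes

Derivation:
Step 1: in state A at pos 0, read 0 -> (A,0)->write 1,move R,goto B. Now: state=B, head=1, tape[-1..2]=0100 (head:   ^)
Step 2: in state B at pos 1, read 0 -> (B,0)->write 0,move L,goto A. Now: state=A, head=0, tape[-1..2]=0100 (head:  ^)
Step 3: in state A at pos 0, read 1 -> (A,1)->write 1,move R,goto H. Now: state=H, head=1, tape[-1..2]=0100 (head:   ^)
State H reached at step 3; 3 <= 7 -> yes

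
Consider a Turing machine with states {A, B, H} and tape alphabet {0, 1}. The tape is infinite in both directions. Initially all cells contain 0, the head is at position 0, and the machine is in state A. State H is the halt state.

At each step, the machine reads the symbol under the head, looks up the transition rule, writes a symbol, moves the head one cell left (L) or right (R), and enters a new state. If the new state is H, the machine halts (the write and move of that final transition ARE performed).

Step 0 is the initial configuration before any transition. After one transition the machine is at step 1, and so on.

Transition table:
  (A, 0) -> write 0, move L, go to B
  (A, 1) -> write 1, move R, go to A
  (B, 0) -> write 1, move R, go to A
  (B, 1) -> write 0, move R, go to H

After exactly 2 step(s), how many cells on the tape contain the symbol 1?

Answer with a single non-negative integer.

Step 1: in state A at pos 0, read 0 -> (A,0)->write 0,move L,goto B. Now: state=B, head=-1, tape[-2..1]=0000 (head:  ^)
Step 2: in state B at pos -1, read 0 -> (B,0)->write 1,move R,goto A. Now: state=A, head=0, tape[-2..1]=0100 (head:   ^)
Cells containing 1 after step 2: {-1} -> 1 cell(s)

Answer: 1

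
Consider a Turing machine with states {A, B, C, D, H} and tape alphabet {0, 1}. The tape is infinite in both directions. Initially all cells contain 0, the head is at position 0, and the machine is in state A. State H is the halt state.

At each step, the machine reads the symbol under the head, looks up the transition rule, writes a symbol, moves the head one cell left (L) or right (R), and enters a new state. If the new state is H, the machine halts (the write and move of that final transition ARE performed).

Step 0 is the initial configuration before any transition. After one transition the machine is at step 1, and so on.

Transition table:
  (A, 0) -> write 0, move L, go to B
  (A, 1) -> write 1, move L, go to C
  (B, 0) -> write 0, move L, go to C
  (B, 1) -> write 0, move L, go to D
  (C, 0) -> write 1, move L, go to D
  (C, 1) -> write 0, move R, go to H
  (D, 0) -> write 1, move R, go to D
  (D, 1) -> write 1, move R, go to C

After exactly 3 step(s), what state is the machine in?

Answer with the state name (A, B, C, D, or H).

Step 1: in state A at pos 0, read 0 -> (A,0)->write 0,move L,goto B. Now: state=B, head=-1, tape[-2..1]=0000 (head:  ^)
Step 2: in state B at pos -1, read 0 -> (B,0)->write 0,move L,goto C. Now: state=C, head=-2, tape[-3..1]=00000 (head:  ^)
Step 3: in state C at pos -2, read 0 -> (C,0)->write 1,move L,goto D. Now: state=D, head=-3, tape[-4..1]=001000 (head:  ^)

Answer: D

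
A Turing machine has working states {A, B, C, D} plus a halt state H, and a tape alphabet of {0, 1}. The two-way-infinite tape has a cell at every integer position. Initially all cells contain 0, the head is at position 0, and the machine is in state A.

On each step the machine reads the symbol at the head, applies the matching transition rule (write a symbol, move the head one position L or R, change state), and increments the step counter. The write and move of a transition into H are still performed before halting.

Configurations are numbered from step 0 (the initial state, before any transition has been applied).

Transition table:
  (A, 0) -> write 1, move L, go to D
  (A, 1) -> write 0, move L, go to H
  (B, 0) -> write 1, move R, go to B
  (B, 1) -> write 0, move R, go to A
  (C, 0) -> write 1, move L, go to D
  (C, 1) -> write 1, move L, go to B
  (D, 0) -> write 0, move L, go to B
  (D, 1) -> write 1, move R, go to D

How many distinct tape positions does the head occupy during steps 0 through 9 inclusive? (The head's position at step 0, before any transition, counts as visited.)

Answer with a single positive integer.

Answer: 4

Derivation:
Step 1: in state A at pos 0, read 0 -> (A,0)->write 1,move L,goto D. Now: state=D, head=-1, tape[-2..1]=0010 (head:  ^)
Step 2: in state D at pos -1, read 0 -> (D,0)->write 0,move L,goto B. Now: state=B, head=-2, tape[-3..1]=00010 (head:  ^)
Step 3: in state B at pos -2, read 0 -> (B,0)->write 1,move R,goto B. Now: state=B, head=-1, tape[-3..1]=01010 (head:   ^)
Step 4: in state B at pos -1, read 0 -> (B,0)->write 1,move R,goto B. Now: state=B, head=0, tape[-3..1]=01110 (head:    ^)
Step 5: in state B at pos 0, read 1 -> (B,1)->write 0,move R,goto A. Now: state=A, head=1, tape[-3..2]=011000 (head:     ^)
Step 6: in state A at pos 1, read 0 -> (A,0)->write 1,move L,goto D. Now: state=D, head=0, tape[-3..2]=011010 (head:    ^)
Step 7: in state D at pos 0, read 0 -> (D,0)->write 0,move L,goto B. Now: state=B, head=-1, tape[-3..2]=011010 (head:   ^)
Step 8: in state B at pos -1, read 1 -> (B,1)->write 0,move R,goto A. Now: state=A, head=0, tape[-3..2]=010010 (head:    ^)
Step 9: in state A at pos 0, read 0 -> (A,0)->write 1,move L,goto D. Now: state=D, head=-1, tape[-3..2]=010110 (head:   ^)
Head positions at steps 0..9: starting at 0, distinct positions visited = {-2, -1, 0, 1} -> 4 position(s)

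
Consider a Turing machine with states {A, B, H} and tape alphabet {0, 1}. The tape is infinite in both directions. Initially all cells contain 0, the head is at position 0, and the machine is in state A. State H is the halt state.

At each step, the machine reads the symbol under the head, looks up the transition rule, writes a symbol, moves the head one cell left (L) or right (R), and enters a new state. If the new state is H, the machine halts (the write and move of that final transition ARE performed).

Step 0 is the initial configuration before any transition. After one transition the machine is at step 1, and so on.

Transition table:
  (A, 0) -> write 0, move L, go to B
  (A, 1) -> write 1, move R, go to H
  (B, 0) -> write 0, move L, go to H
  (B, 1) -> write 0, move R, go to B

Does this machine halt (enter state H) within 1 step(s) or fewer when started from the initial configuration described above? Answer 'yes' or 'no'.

Step 1: in state A at pos 0, read 0 -> (A,0)->write 0,move L,goto B. Now: state=B, head=-1, tape[-2..1]=0000 (head:  ^)
After 1 step(s): state = B (not H) -> not halted within 1 -> no

Answer: no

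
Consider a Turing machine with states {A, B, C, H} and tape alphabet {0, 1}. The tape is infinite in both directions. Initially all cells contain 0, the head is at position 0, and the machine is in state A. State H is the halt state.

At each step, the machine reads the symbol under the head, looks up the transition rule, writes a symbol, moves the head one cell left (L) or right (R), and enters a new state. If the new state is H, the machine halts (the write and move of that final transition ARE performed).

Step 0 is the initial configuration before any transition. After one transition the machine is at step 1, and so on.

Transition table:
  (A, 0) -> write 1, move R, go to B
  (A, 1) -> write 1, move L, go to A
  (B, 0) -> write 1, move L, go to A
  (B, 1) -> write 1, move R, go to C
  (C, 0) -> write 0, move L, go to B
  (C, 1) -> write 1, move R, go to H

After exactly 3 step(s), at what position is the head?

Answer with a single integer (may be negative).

Step 1: in state A at pos 0, read 0 -> (A,0)->write 1,move R,goto B. Now: state=B, head=1, tape[-1..2]=0100 (head:   ^)
Step 2: in state B at pos 1, read 0 -> (B,0)->write 1,move L,goto A. Now: state=A, head=0, tape[-1..2]=0110 (head:  ^)
Step 3: in state A at pos 0, read 1 -> (A,1)->write 1,move L,goto A. Now: state=A, head=-1, tape[-2..2]=00110 (head:  ^)

Answer: -1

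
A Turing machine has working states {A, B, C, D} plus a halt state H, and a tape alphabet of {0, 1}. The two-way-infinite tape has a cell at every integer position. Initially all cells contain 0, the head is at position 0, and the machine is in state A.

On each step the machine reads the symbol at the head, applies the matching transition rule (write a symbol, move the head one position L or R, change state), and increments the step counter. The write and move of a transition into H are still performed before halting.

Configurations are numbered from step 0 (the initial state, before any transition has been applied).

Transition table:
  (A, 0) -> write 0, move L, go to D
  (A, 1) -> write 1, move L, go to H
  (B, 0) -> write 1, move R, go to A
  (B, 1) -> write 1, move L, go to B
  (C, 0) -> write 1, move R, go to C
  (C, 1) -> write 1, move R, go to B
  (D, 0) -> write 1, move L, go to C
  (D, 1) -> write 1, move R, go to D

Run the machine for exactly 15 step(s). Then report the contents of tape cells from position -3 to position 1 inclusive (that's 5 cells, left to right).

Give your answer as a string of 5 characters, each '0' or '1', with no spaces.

Step 1: in state A at pos 0, read 0 -> (A,0)->write 0,move L,goto D. Now: state=D, head=-1, tape[-2..1]=0000 (head:  ^)
Step 2: in state D at pos -1, read 0 -> (D,0)->write 1,move L,goto C. Now: state=C, head=-2, tape[-3..1]=00100 (head:  ^)
Step 3: in state C at pos -2, read 0 -> (C,0)->write 1,move R,goto C. Now: state=C, head=-1, tape[-3..1]=01100 (head:   ^)
Step 4: in state C at pos -1, read 1 -> (C,1)->write 1,move R,goto B. Now: state=B, head=0, tape[-3..1]=01100 (head:    ^)
Step 5: in state B at pos 0, read 0 -> (B,0)->write 1,move R,goto A. Now: state=A, head=1, tape[-3..2]=011100 (head:     ^)
Step 6: in state A at pos 1, read 0 -> (A,0)->write 0,move L,goto D. Now: state=D, head=0, tape[-3..2]=011100 (head:    ^)
Step 7: in state D at pos 0, read 1 -> (D,1)->write 1,move R,goto D. Now: state=D, head=1, tape[-3..2]=011100 (head:     ^)
Step 8: in state D at pos 1, read 0 -> (D,0)->write 1,move L,goto C. Now: state=C, head=0, tape[-3..2]=011110 (head:    ^)
Step 9: in state C at pos 0, read 1 -> (C,1)->write 1,move R,goto B. Now: state=B, head=1, tape[-3..2]=011110 (head:     ^)
Step 10: in state B at pos 1, read 1 -> (B,1)->write 1,move L,goto B. Now: state=B, head=0, tape[-3..2]=011110 (head:    ^)
Step 11: in state B at pos 0, read 1 -> (B,1)->write 1,move L,goto B. Now: state=B, head=-1, tape[-3..2]=011110 (head:   ^)
Step 12: in state B at pos -1, read 1 -> (B,1)->write 1,move L,goto B. Now: state=B, head=-2, tape[-3..2]=011110 (head:  ^)
Step 13: in state B at pos -2, read 1 -> (B,1)->write 1,move L,goto B. Now: state=B, head=-3, tape[-4..2]=0011110 (head:  ^)
Step 14: in state B at pos -3, read 0 -> (B,0)->write 1,move R,goto A. Now: state=A, head=-2, tape[-4..2]=0111110 (head:   ^)
Step 15: in state A at pos -2, read 1 -> (A,1)->write 1,move L,goto H. Now: state=H, head=-3, tape[-4..2]=0111110 (head:  ^)

Answer: 11111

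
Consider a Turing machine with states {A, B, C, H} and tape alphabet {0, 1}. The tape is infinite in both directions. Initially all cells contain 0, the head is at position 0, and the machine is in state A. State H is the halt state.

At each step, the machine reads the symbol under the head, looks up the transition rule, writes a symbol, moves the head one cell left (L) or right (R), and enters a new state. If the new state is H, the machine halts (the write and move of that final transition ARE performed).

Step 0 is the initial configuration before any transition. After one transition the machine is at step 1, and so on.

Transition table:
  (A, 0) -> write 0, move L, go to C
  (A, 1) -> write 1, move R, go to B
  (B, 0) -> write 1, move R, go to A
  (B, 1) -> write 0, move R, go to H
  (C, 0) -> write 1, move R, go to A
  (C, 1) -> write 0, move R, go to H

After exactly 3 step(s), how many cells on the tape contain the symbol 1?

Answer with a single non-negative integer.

Step 1: in state A at pos 0, read 0 -> (A,0)->write 0,move L,goto C. Now: state=C, head=-1, tape[-2..1]=0000 (head:  ^)
Step 2: in state C at pos -1, read 0 -> (C,0)->write 1,move R,goto A. Now: state=A, head=0, tape[-2..1]=0100 (head:   ^)
Step 3: in state A at pos 0, read 0 -> (A,0)->write 0,move L,goto C. Now: state=C, head=-1, tape[-2..1]=0100 (head:  ^)
Cells containing 1 after step 3: {-1} -> 1 cell(s)

Answer: 1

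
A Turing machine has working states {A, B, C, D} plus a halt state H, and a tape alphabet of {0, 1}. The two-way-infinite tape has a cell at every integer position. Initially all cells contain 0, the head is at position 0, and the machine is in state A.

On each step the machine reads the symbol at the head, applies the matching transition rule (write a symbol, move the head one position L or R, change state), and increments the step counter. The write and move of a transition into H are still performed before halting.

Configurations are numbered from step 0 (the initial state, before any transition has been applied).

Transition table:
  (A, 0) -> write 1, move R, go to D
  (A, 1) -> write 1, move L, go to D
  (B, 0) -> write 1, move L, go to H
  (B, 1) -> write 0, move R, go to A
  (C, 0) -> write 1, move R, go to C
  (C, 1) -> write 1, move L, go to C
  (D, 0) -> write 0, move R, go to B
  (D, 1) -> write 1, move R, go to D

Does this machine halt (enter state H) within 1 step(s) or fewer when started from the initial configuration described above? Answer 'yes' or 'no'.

Step 1: in state A at pos 0, read 0 -> (A,0)->write 1,move R,goto D. Now: state=D, head=1, tape[-1..2]=0100 (head:   ^)
After 1 step(s): state = D (not H) -> not halted within 1 -> no

Answer: no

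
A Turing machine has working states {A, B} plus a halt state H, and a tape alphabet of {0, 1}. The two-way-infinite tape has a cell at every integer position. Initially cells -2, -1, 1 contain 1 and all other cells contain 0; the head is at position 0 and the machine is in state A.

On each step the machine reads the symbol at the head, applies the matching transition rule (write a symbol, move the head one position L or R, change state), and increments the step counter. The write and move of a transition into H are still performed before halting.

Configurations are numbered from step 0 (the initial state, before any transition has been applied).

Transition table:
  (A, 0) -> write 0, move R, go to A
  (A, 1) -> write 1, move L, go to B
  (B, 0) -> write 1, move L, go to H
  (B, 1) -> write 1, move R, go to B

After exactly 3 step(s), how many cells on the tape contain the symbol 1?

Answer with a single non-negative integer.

Answer: 4

Derivation:
Step 1: in state A at pos 0, read 0 -> (A,0)->write 0,move R,goto A. Now: state=A, head=1, tape[-3..2]=011010 (head:     ^)
Step 2: in state A at pos 1, read 1 -> (A,1)->write 1,move L,goto B. Now: state=B, head=0, tape[-3..2]=011010 (head:    ^)
Step 3: in state B at pos 0, read 0 -> (B,0)->write 1,move L,goto H. Now: state=H, head=-1, tape[-3..2]=011110 (head:   ^)
Cells containing 1 after step 3: {-2, -1, 0, 1} -> 4 cell(s)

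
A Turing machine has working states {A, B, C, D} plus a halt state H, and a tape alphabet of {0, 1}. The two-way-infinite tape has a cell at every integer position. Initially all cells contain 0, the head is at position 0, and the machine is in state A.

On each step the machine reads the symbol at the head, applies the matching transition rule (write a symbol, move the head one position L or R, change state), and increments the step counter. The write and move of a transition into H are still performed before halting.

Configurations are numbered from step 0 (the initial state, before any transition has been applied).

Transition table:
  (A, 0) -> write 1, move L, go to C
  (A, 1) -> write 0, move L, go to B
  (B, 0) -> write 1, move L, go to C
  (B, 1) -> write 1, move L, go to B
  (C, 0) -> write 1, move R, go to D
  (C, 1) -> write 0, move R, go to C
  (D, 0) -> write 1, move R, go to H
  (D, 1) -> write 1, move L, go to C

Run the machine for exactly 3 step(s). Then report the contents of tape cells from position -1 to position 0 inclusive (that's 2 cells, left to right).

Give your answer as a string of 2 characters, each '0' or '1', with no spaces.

Answer: 11

Derivation:
Step 1: in state A at pos 0, read 0 -> (A,0)->write 1,move L,goto C. Now: state=C, head=-1, tape[-2..1]=0010 (head:  ^)
Step 2: in state C at pos -1, read 0 -> (C,0)->write 1,move R,goto D. Now: state=D, head=0, tape[-2..1]=0110 (head:   ^)
Step 3: in state D at pos 0, read 1 -> (D,1)->write 1,move L,goto C. Now: state=C, head=-1, tape[-2..1]=0110 (head:  ^)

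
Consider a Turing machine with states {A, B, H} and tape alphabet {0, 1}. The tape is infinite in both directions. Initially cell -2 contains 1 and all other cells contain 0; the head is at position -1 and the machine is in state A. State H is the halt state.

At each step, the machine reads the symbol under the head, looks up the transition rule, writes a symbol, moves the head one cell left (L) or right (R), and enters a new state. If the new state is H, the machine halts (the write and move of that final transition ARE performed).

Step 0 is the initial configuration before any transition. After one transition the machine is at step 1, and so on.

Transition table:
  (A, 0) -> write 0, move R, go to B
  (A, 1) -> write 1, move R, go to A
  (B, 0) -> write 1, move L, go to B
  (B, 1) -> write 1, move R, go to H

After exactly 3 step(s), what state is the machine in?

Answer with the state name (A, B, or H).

Answer: B

Derivation:
Step 1: in state A at pos -1, read 0 -> (A,0)->write 0,move R,goto B. Now: state=B, head=0, tape[-3..1]=01000 (head:    ^)
Step 2: in state B at pos 0, read 0 -> (B,0)->write 1,move L,goto B. Now: state=B, head=-1, tape[-3..1]=01010 (head:   ^)
Step 3: in state B at pos -1, read 0 -> (B,0)->write 1,move L,goto B. Now: state=B, head=-2, tape[-3..1]=01110 (head:  ^)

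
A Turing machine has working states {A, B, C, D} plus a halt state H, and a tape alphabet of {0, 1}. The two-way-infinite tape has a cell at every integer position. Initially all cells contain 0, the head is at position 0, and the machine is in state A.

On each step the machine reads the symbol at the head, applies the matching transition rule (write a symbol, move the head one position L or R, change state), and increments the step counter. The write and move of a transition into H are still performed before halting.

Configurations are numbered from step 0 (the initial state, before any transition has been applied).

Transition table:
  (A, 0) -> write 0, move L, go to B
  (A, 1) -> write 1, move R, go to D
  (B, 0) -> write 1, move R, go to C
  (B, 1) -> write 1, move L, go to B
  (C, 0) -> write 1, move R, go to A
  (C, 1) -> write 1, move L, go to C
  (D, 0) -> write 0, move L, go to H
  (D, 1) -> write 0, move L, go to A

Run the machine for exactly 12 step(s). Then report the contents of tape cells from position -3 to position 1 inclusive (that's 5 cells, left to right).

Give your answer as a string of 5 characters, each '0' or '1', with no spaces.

Answer: 11010

Derivation:
Step 1: in state A at pos 0, read 0 -> (A,0)->write 0,move L,goto B. Now: state=B, head=-1, tape[-2..1]=0000 (head:  ^)
Step 2: in state B at pos -1, read 0 -> (B,0)->write 1,move R,goto C. Now: state=C, head=0, tape[-2..1]=0100 (head:   ^)
Step 3: in state C at pos 0, read 0 -> (C,0)->write 1,move R,goto A. Now: state=A, head=1, tape[-2..2]=01100 (head:    ^)
Step 4: in state A at pos 1, read 0 -> (A,0)->write 0,move L,goto B. Now: state=B, head=0, tape[-2..2]=01100 (head:   ^)
Step 5: in state B at pos 0, read 1 -> (B,1)->write 1,move L,goto B. Now: state=B, head=-1, tape[-2..2]=01100 (head:  ^)
Step 6: in state B at pos -1, read 1 -> (B,1)->write 1,move L,goto B. Now: state=B, head=-2, tape[-3..2]=001100 (head:  ^)
Step 7: in state B at pos -2, read 0 -> (B,0)->write 1,move R,goto C. Now: state=C, head=-1, tape[-3..2]=011100 (head:   ^)
Step 8: in state C at pos -1, read 1 -> (C,1)->write 1,move L,goto C. Now: state=C, head=-2, tape[-3..2]=011100 (head:  ^)
Step 9: in state C at pos -2, read 1 -> (C,1)->write 1,move L,goto C. Now: state=C, head=-3, tape[-4..2]=0011100 (head:  ^)
Step 10: in state C at pos -3, read 0 -> (C,0)->write 1,move R,goto A. Now: state=A, head=-2, tape[-4..2]=0111100 (head:   ^)
Step 11: in state A at pos -2, read 1 -> (A,1)->write 1,move R,goto D. Now: state=D, head=-1, tape[-4..2]=0111100 (head:    ^)
Step 12: in state D at pos -1, read 1 -> (D,1)->write 0,move L,goto A. Now: state=A, head=-2, tape[-4..2]=0110100 (head:   ^)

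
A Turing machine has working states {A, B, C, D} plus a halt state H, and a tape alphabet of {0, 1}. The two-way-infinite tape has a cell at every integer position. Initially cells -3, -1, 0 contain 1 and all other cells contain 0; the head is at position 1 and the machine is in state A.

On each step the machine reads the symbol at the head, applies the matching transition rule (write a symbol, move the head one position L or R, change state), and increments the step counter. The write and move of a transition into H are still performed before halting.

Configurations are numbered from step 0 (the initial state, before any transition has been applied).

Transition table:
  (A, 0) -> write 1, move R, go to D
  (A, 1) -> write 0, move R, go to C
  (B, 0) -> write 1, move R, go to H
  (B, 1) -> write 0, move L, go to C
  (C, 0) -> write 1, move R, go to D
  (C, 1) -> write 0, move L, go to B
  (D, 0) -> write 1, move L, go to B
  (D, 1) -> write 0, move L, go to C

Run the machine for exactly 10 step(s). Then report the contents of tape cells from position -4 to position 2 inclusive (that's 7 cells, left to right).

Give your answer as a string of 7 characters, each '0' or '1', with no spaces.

Step 1: in state A at pos 1, read 0 -> (A,0)->write 1,move R,goto D. Now: state=D, head=2, tape[-4..3]=01011100 (head:       ^)
Step 2: in state D at pos 2, read 0 -> (D,0)->write 1,move L,goto B. Now: state=B, head=1, tape[-4..3]=01011110 (head:      ^)
Step 3: in state B at pos 1, read 1 -> (B,1)->write 0,move L,goto C. Now: state=C, head=0, tape[-4..3]=01011010 (head:     ^)
Step 4: in state C at pos 0, read 1 -> (C,1)->write 0,move L,goto B. Now: state=B, head=-1, tape[-4..3]=01010010 (head:    ^)
Step 5: in state B at pos -1, read 1 -> (B,1)->write 0,move L,goto C. Now: state=C, head=-2, tape[-4..3]=01000010 (head:   ^)
Step 6: in state C at pos -2, read 0 -> (C,0)->write 1,move R,goto D. Now: state=D, head=-1, tape[-4..3]=01100010 (head:    ^)
Step 7: in state D at pos -1, read 0 -> (D,0)->write 1,move L,goto B. Now: state=B, head=-2, tape[-4..3]=01110010 (head:   ^)
Step 8: in state B at pos -2, read 1 -> (B,1)->write 0,move L,goto C. Now: state=C, head=-3, tape[-4..3]=01010010 (head:  ^)
Step 9: in state C at pos -3, read 1 -> (C,1)->write 0,move L,goto B. Now: state=B, head=-4, tape[-5..3]=000010010 (head:  ^)
Step 10: in state B at pos -4, read 0 -> (B,0)->write 1,move R,goto H. Now: state=H, head=-3, tape[-5..3]=010010010 (head:   ^)

Answer: 1001001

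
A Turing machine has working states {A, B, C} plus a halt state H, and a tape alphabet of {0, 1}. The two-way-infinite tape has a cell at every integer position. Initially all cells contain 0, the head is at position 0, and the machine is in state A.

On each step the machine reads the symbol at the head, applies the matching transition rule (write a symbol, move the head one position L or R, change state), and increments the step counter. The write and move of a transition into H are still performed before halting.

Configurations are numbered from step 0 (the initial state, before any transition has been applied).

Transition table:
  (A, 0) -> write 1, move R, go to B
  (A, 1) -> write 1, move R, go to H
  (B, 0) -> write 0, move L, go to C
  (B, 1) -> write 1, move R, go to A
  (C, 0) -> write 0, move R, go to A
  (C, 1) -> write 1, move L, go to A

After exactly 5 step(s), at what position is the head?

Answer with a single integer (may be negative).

Step 1: in state A at pos 0, read 0 -> (A,0)->write 1,move R,goto B. Now: state=B, head=1, tape[-1..2]=0100 (head:   ^)
Step 2: in state B at pos 1, read 0 -> (B,0)->write 0,move L,goto C. Now: state=C, head=0, tape[-1..2]=0100 (head:  ^)
Step 3: in state C at pos 0, read 1 -> (C,1)->write 1,move L,goto A. Now: state=A, head=-1, tape[-2..2]=00100 (head:  ^)
Step 4: in state A at pos -1, read 0 -> (A,0)->write 1,move R,goto B. Now: state=B, head=0, tape[-2..2]=01100 (head:   ^)
Step 5: in state B at pos 0, read 1 -> (B,1)->write 1,move R,goto A. Now: state=A, head=1, tape[-2..2]=01100 (head:    ^)

Answer: 1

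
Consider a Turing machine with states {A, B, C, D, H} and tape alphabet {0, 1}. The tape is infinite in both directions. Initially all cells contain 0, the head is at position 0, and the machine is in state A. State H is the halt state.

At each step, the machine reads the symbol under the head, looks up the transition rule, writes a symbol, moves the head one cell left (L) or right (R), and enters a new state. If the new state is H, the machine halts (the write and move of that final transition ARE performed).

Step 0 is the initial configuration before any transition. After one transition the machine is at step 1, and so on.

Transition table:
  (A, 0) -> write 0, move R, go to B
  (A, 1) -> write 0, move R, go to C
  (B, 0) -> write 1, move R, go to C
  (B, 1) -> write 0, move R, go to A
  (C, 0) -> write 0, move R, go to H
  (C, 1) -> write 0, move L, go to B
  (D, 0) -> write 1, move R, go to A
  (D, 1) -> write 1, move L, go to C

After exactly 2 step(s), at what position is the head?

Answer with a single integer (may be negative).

Step 1: in state A at pos 0, read 0 -> (A,0)->write 0,move R,goto B. Now: state=B, head=1, tape[-1..2]=0000 (head:   ^)
Step 2: in state B at pos 1, read 0 -> (B,0)->write 1,move R,goto C. Now: state=C, head=2, tape[-1..3]=00100 (head:    ^)

Answer: 2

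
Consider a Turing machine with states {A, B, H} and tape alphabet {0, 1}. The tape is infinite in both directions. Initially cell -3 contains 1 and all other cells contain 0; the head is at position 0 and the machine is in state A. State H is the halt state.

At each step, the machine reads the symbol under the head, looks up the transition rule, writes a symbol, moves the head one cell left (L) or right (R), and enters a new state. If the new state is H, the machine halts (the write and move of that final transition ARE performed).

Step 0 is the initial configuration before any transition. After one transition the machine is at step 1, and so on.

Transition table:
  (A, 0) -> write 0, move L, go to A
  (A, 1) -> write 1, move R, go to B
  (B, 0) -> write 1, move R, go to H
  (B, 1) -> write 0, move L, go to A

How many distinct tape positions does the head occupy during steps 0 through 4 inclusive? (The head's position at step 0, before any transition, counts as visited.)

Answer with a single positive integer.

Step 1: in state A at pos 0, read 0 -> (A,0)->write 0,move L,goto A. Now: state=A, head=-1, tape[-4..1]=010000 (head:    ^)
Step 2: in state A at pos -1, read 0 -> (A,0)->write 0,move L,goto A. Now: state=A, head=-2, tape[-4..1]=010000 (head:   ^)
Step 3: in state A at pos -2, read 0 -> (A,0)->write 0,move L,goto A. Now: state=A, head=-3, tape[-4..1]=010000 (head:  ^)
Step 4: in state A at pos -3, read 1 -> (A,1)->write 1,move R,goto B. Now: state=B, head=-2, tape[-4..1]=010000 (head:   ^)
Head positions at steps 0..4: starting at 0, distinct positions visited = {-3, -2, -1, 0} -> 4 position(s)

Answer: 4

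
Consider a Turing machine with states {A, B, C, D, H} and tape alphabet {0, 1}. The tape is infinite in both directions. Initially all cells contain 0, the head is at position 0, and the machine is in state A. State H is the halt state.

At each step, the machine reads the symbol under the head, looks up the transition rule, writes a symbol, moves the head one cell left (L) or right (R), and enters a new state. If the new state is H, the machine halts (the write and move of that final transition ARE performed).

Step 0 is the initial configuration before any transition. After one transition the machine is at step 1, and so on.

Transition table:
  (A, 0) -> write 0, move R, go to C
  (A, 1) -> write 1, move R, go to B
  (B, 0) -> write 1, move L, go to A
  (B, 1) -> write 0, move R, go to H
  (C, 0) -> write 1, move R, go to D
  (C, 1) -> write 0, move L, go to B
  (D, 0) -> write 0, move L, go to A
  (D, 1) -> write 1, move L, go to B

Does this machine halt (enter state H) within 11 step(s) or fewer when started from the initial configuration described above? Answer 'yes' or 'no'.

Answer: yes

Derivation:
Step 1: in state A at pos 0, read 0 -> (A,0)->write 0,move R,goto C. Now: state=C, head=1, tape[-1..2]=0000 (head:   ^)
Step 2: in state C at pos 1, read 0 -> (C,0)->write 1,move R,goto D. Now: state=D, head=2, tape[-1..3]=00100 (head:    ^)
Step 3: in state D at pos 2, read 0 -> (D,0)->write 0,move L,goto A. Now: state=A, head=1, tape[-1..3]=00100 (head:   ^)
Step 4: in state A at pos 1, read 1 -> (A,1)->write 1,move R,goto B. Now: state=B, head=2, tape[-1..3]=00100 (head:    ^)
Step 5: in state B at pos 2, read 0 -> (B,0)->write 1,move L,goto A. Now: state=A, head=1, tape[-1..3]=00110 (head:   ^)
Step 6: in state A at pos 1, read 1 -> (A,1)->write 1,move R,goto B. Now: state=B, head=2, tape[-1..3]=00110 (head:    ^)
Step 7: in state B at pos 2, read 1 -> (B,1)->write 0,move R,goto H. Now: state=H, head=3, tape[-1..4]=001000 (head:     ^)
State H reached at step 7; 7 <= 11 -> yes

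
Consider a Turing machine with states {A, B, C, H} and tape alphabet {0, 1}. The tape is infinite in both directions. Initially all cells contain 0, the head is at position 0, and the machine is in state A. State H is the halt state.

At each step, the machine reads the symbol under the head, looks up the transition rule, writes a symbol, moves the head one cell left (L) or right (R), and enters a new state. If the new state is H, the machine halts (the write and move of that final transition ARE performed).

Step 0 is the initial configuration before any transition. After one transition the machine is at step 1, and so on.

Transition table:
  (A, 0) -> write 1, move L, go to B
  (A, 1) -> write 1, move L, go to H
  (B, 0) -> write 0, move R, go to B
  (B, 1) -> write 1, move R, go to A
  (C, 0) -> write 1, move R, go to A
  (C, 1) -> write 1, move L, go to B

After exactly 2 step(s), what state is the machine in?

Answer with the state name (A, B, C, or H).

Answer: B

Derivation:
Step 1: in state A at pos 0, read 0 -> (A,0)->write 1,move L,goto B. Now: state=B, head=-1, tape[-2..1]=0010 (head:  ^)
Step 2: in state B at pos -1, read 0 -> (B,0)->write 0,move R,goto B. Now: state=B, head=0, tape[-2..1]=0010 (head:   ^)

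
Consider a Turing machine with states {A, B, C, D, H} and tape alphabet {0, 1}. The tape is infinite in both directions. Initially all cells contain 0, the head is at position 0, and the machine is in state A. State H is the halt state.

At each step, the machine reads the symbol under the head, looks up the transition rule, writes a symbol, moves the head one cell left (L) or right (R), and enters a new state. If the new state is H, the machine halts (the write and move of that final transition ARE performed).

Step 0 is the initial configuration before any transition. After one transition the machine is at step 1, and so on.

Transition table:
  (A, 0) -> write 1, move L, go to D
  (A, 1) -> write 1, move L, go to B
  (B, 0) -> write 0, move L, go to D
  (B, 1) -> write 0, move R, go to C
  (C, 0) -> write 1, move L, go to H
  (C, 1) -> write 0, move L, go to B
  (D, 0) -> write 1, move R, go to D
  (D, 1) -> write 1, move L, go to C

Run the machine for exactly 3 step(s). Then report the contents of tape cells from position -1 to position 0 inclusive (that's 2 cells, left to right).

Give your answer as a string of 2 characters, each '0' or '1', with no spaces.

Answer: 11

Derivation:
Step 1: in state A at pos 0, read 0 -> (A,0)->write 1,move L,goto D. Now: state=D, head=-1, tape[-2..1]=0010 (head:  ^)
Step 2: in state D at pos -1, read 0 -> (D,0)->write 1,move R,goto D. Now: state=D, head=0, tape[-2..1]=0110 (head:   ^)
Step 3: in state D at pos 0, read 1 -> (D,1)->write 1,move L,goto C. Now: state=C, head=-1, tape[-2..1]=0110 (head:  ^)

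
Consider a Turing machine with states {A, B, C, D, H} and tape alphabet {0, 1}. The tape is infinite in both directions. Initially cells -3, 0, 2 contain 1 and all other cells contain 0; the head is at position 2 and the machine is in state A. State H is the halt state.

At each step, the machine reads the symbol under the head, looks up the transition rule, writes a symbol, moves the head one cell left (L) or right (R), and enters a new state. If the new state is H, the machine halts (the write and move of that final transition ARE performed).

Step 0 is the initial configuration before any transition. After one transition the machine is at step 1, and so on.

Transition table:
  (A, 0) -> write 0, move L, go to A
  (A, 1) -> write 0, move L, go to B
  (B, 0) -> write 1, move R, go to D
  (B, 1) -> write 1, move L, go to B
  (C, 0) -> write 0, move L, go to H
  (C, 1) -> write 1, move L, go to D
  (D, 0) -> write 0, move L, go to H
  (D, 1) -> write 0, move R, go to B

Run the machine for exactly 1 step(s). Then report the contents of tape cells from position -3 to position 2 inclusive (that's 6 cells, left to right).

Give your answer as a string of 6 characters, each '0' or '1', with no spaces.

Answer: 100100

Derivation:
Step 1: in state A at pos 2, read 1 -> (A,1)->write 0,move L,goto B. Now: state=B, head=1, tape[-4..3]=01001000 (head:      ^)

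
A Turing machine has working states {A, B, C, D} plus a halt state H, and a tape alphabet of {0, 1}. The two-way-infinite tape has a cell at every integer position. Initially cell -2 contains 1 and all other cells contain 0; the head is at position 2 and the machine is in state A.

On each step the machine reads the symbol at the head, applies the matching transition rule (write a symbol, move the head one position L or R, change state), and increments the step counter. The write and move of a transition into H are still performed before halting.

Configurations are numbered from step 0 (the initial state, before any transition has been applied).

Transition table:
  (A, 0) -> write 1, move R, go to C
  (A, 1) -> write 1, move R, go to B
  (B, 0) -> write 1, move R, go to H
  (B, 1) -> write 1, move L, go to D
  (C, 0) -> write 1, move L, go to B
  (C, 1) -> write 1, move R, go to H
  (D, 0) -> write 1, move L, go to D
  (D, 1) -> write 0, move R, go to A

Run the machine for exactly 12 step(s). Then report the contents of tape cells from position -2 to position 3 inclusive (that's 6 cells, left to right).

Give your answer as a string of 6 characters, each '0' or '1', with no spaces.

Answer: 001111

Derivation:
Step 1: in state A at pos 2, read 0 -> (A,0)->write 1,move R,goto C. Now: state=C, head=3, tape[-3..4]=01000100 (head:       ^)
Step 2: in state C at pos 3, read 0 -> (C,0)->write 1,move L,goto B. Now: state=B, head=2, tape[-3..4]=01000110 (head:      ^)
Step 3: in state B at pos 2, read 1 -> (B,1)->write 1,move L,goto D. Now: state=D, head=1, tape[-3..4]=01000110 (head:     ^)
Step 4: in state D at pos 1, read 0 -> (D,0)->write 1,move L,goto D. Now: state=D, head=0, tape[-3..4]=01001110 (head:    ^)
Step 5: in state D at pos 0, read 0 -> (D,0)->write 1,move L,goto D. Now: state=D, head=-1, tape[-3..4]=01011110 (head:   ^)
Step 6: in state D at pos -1, read 0 -> (D,0)->write 1,move L,goto D. Now: state=D, head=-2, tape[-3..4]=01111110 (head:  ^)
Step 7: in state D at pos -2, read 1 -> (D,1)->write 0,move R,goto A. Now: state=A, head=-1, tape[-3..4]=00111110 (head:   ^)
Step 8: in state A at pos -1, read 1 -> (A,1)->write 1,move R,goto B. Now: state=B, head=0, tape[-3..4]=00111110 (head:    ^)
Step 9: in state B at pos 0, read 1 -> (B,1)->write 1,move L,goto D. Now: state=D, head=-1, tape[-3..4]=00111110 (head:   ^)
Step 10: in state D at pos -1, read 1 -> (D,1)->write 0,move R,goto A. Now: state=A, head=0, tape[-3..4]=00011110 (head:    ^)
Step 11: in state A at pos 0, read 1 -> (A,1)->write 1,move R,goto B. Now: state=B, head=1, tape[-3..4]=00011110 (head:     ^)
Step 12: in state B at pos 1, read 1 -> (B,1)->write 1,move L,goto D. Now: state=D, head=0, tape[-3..4]=00011110 (head:    ^)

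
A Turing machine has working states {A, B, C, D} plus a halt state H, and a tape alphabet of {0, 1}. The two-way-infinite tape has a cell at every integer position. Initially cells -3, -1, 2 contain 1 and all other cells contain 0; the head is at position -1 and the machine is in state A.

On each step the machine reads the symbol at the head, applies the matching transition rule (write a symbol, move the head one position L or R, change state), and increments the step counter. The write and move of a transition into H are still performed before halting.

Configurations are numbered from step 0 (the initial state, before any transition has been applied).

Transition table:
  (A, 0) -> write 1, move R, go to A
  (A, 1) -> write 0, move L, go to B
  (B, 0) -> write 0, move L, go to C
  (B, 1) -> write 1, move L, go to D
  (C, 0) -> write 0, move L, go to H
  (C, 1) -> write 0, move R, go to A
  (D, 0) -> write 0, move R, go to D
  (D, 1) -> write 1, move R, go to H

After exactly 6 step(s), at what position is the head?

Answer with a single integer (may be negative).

Step 1: in state A at pos -1, read 1 -> (A,1)->write 0,move L,goto B. Now: state=B, head=-2, tape[-4..3]=01000010 (head:   ^)
Step 2: in state B at pos -2, read 0 -> (B,0)->write 0,move L,goto C. Now: state=C, head=-3, tape[-4..3]=01000010 (head:  ^)
Step 3: in state C at pos -3, read 1 -> (C,1)->write 0,move R,goto A. Now: state=A, head=-2, tape[-4..3]=00000010 (head:   ^)
Step 4: in state A at pos -2, read 0 -> (A,0)->write 1,move R,goto A. Now: state=A, head=-1, tape[-4..3]=00100010 (head:    ^)
Step 5: in state A at pos -1, read 0 -> (A,0)->write 1,move R,goto A. Now: state=A, head=0, tape[-4..3]=00110010 (head:     ^)
Step 6: in state A at pos 0, read 0 -> (A,0)->write 1,move R,goto A. Now: state=A, head=1, tape[-4..3]=00111010 (head:      ^)

Answer: 1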